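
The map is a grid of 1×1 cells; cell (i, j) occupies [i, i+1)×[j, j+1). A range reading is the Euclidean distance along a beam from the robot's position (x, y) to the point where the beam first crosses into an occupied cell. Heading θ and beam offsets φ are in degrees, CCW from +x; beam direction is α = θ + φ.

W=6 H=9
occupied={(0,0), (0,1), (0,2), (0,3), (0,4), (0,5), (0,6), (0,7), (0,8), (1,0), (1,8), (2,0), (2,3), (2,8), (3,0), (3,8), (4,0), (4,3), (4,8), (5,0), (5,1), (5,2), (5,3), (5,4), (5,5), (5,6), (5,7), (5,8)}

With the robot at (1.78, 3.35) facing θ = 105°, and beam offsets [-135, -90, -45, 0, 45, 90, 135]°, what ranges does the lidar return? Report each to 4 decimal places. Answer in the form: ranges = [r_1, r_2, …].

ranges = [0.2540, 0.2278, 0.4400, 3.0137, 0.9007, 0.8075, 1.5600]

beam 1: φ=-135°, α=330°
  cosα=0.8660 sinα=-0.5000 | (1,3) | tMaxX 0.2540 tMaxY 0.7000 | tΔX 1.1547 tΔY 2.0000
    t=0.2540 [x] (2,3) — stop
  → r_1 = 0.2540
beam 2: φ=-90°, α=15°
  cosα=0.9659 sinα=0.2588 | (1,3) | tMaxX 0.2278 tMaxY 2.5114 | tΔX 1.0353 tΔY 3.8637
    t=0.2278 [x] (2,3) — stop
  → r_2 = 0.2278
beam 3: φ=-45°, α=60°
  cosα=0.5000 sinα=0.8660 | (1,3) | tMaxX 0.4400 tMaxY 0.7506 | tΔX 2.0000 tΔY 1.1547
    t=0.4400 [x] (2,3) — stop
  → r_3 = 0.4400
beam 4: φ=0°, α=105°
  cosα=-0.2588 sinα=0.9659 | (1,3) | tMaxX 3.0137 tMaxY 0.6729 | tΔX 3.8637 tΔY 1.0353
    t=0.6729 [y] (1,4)
    t=1.7082 [y] (1,5)
    t=2.7435 [y] (1,6)
    t=3.0137 [x] (0,6) — stop
  → r_4 = 3.0137
beam 5: φ=45°, α=150°
  cosα=-0.8660 sinα=0.5000 | (1,3) | tMaxX 0.9007 tMaxY 1.3000 | tΔX 1.1547 tΔY 2.0000
    t=0.9007 [x] (0,3) — stop
  → r_5 = 0.9007
beam 6: φ=90°, α=195°
  cosα=-0.9659 sinα=-0.2588 | (1,3) | tMaxX 0.8075 tMaxY 1.3523 | tΔX 1.0353 tΔY 3.8637
    t=0.8075 [x] (0,3) — stop
  → r_6 = 0.8075
beam 7: φ=135°, α=240°
  cosα=-0.5000 sinα=-0.8660 | (1,3) | tMaxX 1.5600 tMaxY 0.4041 | tΔX 2.0000 tΔY 1.1547
    t=0.4041 [y] (1,2)
    t=1.5588 [y] (1,1)
    t=1.5600 [x] (0,1) — stop
  → r_7 = 1.5600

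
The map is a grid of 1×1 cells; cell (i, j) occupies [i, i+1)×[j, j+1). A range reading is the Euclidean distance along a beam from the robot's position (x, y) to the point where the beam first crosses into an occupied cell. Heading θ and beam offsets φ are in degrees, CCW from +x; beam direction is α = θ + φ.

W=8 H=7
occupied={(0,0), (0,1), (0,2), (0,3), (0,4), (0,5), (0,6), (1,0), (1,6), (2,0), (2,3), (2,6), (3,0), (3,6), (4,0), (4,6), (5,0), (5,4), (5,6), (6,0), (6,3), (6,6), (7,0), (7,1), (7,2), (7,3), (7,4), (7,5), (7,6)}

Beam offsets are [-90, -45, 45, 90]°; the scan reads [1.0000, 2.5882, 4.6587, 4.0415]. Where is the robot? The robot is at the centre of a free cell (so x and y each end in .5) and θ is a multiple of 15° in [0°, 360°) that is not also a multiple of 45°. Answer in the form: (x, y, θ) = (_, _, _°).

The pose lattice has 27·16 = 432 candidates. Test each by forward raycasting.
  (5.5, 2.5, 165°): beam 1 = 1.5529 ≠ 1.0000 ✗
  (4.5, 4.5, 60°): beam 1 = 0.5774 ≠ 1.0000 ✗
  (3.5, 3.5, 165°): beam 1 = 2.5882 ≠ 1.0000 ✗
  (4.5, 4.5, 240°): beam 1 = 3.0000 ≠ 1.0000 ✗
  …
  (4.5, 1.5, 60°): r_1=1.0000, r_2=2.5882, r_3=4.6587, r_4=4.0415 — all match ✓
No second candidate reproduces the full scan.

(x, y, θ) = (4.5, 1.5, 60°)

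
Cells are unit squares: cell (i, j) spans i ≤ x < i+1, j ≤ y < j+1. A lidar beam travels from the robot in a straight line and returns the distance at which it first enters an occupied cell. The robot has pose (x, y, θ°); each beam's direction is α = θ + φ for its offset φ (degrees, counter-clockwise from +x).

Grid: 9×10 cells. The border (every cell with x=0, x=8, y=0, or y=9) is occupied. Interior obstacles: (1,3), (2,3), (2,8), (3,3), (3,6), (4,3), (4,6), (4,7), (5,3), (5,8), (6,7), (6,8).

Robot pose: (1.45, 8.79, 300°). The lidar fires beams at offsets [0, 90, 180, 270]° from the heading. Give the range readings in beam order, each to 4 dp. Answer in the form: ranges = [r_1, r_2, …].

beam 1: φ=0°, α=300°
  d=(0.5000,-0.8660)  start (1,8)  tX=1.1000 tY=0.9122  stride 1/|dx|=2.0000 1/|dy|=1.1547
    cross y-line → (1,7), t=0.9122
    cross x-line → (2,7), t=1.1000
    cross y-line → (2,6), t=2.0669
    cross x-line → (3,6), t=3.1000 (wall)
  → r_1 = 3.1000
beam 2: φ=90°, α=30°
  d=(0.8660,0.5000)  start (1,8)  tX=0.6351 tY=0.4200  stride 1/|dx|=1.1547 1/|dy|=2.0000
    cross y-line → (1,9), t=0.4200 (wall)
  → r_2 = 0.4200
beam 3: φ=180°, α=120°
  d=(-0.5000,0.8660)  start (1,8)  tX=0.9000 tY=0.2425  stride 1/|dx|=2.0000 1/|dy|=1.1547
    cross y-line → (1,9), t=0.2425 (wall)
  → r_3 = 0.2425
beam 4: φ=270°, α=210°
  d=(-0.8660,-0.5000)  start (1,8)  tX=0.5196 tY=1.5800  stride 1/|dx|=1.1547 1/|dy|=2.0000
    cross x-line → (0,8), t=0.5196 (wall)
  → r_4 = 0.5196

ranges = [3.1000, 0.4200, 0.2425, 0.5196]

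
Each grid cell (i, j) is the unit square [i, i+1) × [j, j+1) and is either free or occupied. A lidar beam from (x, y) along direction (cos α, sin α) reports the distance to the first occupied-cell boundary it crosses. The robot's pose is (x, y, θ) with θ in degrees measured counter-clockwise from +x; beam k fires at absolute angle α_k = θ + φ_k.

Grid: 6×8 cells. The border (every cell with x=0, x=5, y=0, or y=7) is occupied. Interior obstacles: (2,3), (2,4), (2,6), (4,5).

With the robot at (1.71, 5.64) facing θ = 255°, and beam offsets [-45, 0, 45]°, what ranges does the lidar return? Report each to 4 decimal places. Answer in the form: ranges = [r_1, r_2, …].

beam 1: φ=-45°, α=210°
  cosα=-0.8660 sinα=-0.5000 | (1,5) | tMaxX 0.8198 tMaxY 1.2800 | tΔX 1.1547 tΔY 2.0000
    t=0.8198 [x] (0,5) — stop
  → r_1 = 0.8198
beam 2: φ=0°, α=255°
  cosα=-0.2588 sinα=-0.9659 | (1,5) | tMaxX 2.7432 tMaxY 0.6626 | tΔX 3.8637 tΔY 1.0353
    t=0.6626 [y] (1,4)
    t=1.6979 [y] (1,3)
    t=2.7331 [y] (1,2)
    t=2.7432 [x] (0,2) — stop
  → r_2 = 2.7432
beam 3: φ=45°, α=300°
  cosα=0.5000 sinα=-0.8660 | (1,5) | tMaxX 0.5800 tMaxY 0.7390 | tΔX 2.0000 tΔY 1.1547
    t=0.5800 [x] (2,5)
    t=0.7390 [y] (2,4) — stop
  → r_3 = 0.7390

ranges = [0.8198, 2.7432, 0.7390]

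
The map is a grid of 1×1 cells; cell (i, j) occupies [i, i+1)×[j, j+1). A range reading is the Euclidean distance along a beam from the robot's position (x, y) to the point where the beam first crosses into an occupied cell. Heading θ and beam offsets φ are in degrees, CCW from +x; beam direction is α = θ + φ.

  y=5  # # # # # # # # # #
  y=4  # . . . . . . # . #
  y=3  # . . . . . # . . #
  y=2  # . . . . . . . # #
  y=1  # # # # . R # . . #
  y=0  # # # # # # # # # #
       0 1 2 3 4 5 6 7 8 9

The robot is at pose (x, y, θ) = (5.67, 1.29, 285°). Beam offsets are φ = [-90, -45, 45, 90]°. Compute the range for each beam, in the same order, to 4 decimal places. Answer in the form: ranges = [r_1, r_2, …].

ranges = [1.1205, 0.3349, 0.3811, 0.3416]

beam 1: φ=-90°, α=195°
  d=(-0.9659,-0.2588)  start (5,1)  tX=0.6936 tY=1.1205  stride 1/|dx|=1.0353 1/|dy|=3.8637
    cross x-line → (4,1), t=0.6936
    cross y-line → (4,0), t=1.1205 (wall)
  → r_1 = 1.1205
beam 2: φ=-45°, α=240°
  d=(-0.5000,-0.8660)  start (5,1)  tX=1.3400 tY=0.3349  stride 1/|dx|=2.0000 1/|dy|=1.1547
    cross y-line → (5,0), t=0.3349 (wall)
  → r_2 = 0.3349
beam 3: φ=45°, α=330°
  d=(0.8660,-0.5000)  start (5,1)  tX=0.3811 tY=0.5800  stride 1/|dx|=1.1547 1/|dy|=2.0000
    cross x-line → (6,1), t=0.3811 (wall)
  → r_3 = 0.3811
beam 4: φ=90°, α=15°
  d=(0.9659,0.2588)  start (5,1)  tX=0.3416 tY=2.7432  stride 1/|dx|=1.0353 1/|dy|=3.8637
    cross x-line → (6,1), t=0.3416 (wall)
  → r_4 = 0.3416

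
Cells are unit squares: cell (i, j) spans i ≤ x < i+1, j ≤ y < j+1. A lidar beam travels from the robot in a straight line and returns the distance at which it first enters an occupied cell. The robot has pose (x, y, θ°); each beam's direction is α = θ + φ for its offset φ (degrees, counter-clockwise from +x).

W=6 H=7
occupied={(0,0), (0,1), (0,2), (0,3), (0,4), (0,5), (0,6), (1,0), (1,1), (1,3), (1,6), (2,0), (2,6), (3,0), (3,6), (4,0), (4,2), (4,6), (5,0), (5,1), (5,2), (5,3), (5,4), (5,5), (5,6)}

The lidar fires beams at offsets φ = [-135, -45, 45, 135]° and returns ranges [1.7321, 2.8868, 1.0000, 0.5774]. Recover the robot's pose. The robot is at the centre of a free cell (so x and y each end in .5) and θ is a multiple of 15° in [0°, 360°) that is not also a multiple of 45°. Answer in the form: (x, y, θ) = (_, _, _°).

Enumerate (i+0.5, j+0.5, θ) over the 17 free cells and 16 admissible headings. For each, cast all 4 beams and compare to the given ranges.
  (3.5, 1.5, 240°): beam 1 = 4.6587 ≠ 1.7321 ✗
  (3.5, 1.5, 15°): beam 1 = 0.5774 ≠ 1.7321 ✗
  (4.5, 5.5, 240°): beam 1 = 0.5176 ≠ 1.7321 ✗
  (4.5, 1.5, 345°): beam 1 = 1.0000 ≠ 1.7321 ✗
  …
  (4.5, 4.5, 255°): r_1=1.7321, r_2=2.8868, r_3=1.0000, r_4=0.5774 — all match ✓
Unique over the lattice → pose = (4.5, 4.5, 255°).

(x, y, θ) = (4.5, 4.5, 255°)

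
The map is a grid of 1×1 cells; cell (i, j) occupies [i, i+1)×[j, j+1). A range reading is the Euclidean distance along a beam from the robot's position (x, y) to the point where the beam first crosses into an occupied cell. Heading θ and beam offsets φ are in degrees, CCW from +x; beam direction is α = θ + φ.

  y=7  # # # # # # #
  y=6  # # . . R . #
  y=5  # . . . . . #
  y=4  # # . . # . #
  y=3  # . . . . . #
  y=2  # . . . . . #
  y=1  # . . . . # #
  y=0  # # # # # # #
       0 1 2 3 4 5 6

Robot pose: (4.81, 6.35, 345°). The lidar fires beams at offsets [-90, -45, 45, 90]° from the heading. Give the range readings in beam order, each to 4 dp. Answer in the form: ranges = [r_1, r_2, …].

ranges = [1.3976, 2.3800, 1.3000, 0.6729]

beam 1: φ=-90°, α=255°
  dir = (cos 255°, sin 255°) = (-0.2588, -0.9659); from cell (4,6)
  next x-line at t=3.1296, next y-line at t=0.3623; Δt_x=3.8637, Δt_y=1.0353
    y: enter (4,5) at t=0.3623
    y: enter (4,4) at t=1.3976 ← occupied
  → r_1 = 1.3976
beam 2: φ=-45°, α=300°
  dir = (cos 300°, sin 300°) = (0.5000, -0.8660); from cell (4,6)
  next x-line at t=0.3800, next y-line at t=0.4041; Δt_x=2.0000, Δt_y=1.1547
    x: enter (5,6) at t=0.3800
    y: enter (5,5) at t=0.4041
    y: enter (5,4) at t=1.5588
    x: enter (6,4) at t=2.3800 ← occupied
  → r_2 = 2.3800
beam 3: φ=45°, α=30°
  dir = (cos 30°, sin 30°) = (0.8660, 0.5000); from cell (4,6)
  next x-line at t=0.2194, next y-line at t=1.3000; Δt_x=1.1547, Δt_y=2.0000
    x: enter (5,6) at t=0.2194
    y: enter (5,7) at t=1.3000 ← occupied
  → r_3 = 1.3000
beam 4: φ=90°, α=75°
  dir = (cos 75°, sin 75°) = (0.2588, 0.9659); from cell (4,6)
  next x-line at t=0.7341, next y-line at t=0.6729; Δt_x=3.8637, Δt_y=1.0353
    y: enter (4,7) at t=0.6729 ← occupied
  → r_4 = 0.6729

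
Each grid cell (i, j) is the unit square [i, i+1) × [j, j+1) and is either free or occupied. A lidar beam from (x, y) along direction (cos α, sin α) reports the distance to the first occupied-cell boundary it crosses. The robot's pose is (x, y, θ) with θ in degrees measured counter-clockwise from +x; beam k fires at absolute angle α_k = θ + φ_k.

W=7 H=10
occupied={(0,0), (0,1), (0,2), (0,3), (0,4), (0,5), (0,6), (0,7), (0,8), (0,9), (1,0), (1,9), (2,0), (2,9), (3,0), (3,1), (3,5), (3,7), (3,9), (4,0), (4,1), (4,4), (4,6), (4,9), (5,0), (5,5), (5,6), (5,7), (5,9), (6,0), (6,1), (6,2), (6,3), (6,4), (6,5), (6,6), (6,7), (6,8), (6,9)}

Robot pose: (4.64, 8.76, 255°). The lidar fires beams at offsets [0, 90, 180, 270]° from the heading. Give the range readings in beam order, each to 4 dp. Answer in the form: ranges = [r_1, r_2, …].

beam 1: φ=0°, α=255°
  dir = (cos 255°, sin 255°) = (-0.2588, -0.9659); from cell (4,8)
  next x-line at t=2.4728, next y-line at t=0.7868; Δt_x=3.8637, Δt_y=1.0353
    y: enter (4,7) at t=0.7868
    y: enter (4,6) at t=1.8221 ← occupied
  → r_1 = 1.8221
beam 2: φ=90°, α=345°
  dir = (cos 345°, sin 345°) = (0.9659, -0.2588); from cell (4,8)
  next x-line at t=0.3727, next y-line at t=2.9364; Δt_x=1.0353, Δt_y=3.8637
    x: enter (5,8) at t=0.3727
    x: enter (6,8) at t=1.4080 ← occupied
  → r_2 = 1.4080
beam 3: φ=180°, α=75°
  dir = (cos 75°, sin 75°) = (0.2588, 0.9659); from cell (4,8)
  next x-line at t=1.3909, next y-line at t=0.2485; Δt_x=3.8637, Δt_y=1.0353
    y: enter (4,9) at t=0.2485 ← occupied
  → r_3 = 0.2485
beam 4: φ=270°, α=165°
  dir = (cos 165°, sin 165°) = (-0.9659, 0.2588); from cell (4,8)
  next x-line at t=0.6626, next y-line at t=0.9273; Δt_x=1.0353, Δt_y=3.8637
    x: enter (3,8) at t=0.6626
    y: enter (3,9) at t=0.9273 ← occupied
  → r_4 = 0.9273

ranges = [1.8221, 1.4080, 0.2485, 0.9273]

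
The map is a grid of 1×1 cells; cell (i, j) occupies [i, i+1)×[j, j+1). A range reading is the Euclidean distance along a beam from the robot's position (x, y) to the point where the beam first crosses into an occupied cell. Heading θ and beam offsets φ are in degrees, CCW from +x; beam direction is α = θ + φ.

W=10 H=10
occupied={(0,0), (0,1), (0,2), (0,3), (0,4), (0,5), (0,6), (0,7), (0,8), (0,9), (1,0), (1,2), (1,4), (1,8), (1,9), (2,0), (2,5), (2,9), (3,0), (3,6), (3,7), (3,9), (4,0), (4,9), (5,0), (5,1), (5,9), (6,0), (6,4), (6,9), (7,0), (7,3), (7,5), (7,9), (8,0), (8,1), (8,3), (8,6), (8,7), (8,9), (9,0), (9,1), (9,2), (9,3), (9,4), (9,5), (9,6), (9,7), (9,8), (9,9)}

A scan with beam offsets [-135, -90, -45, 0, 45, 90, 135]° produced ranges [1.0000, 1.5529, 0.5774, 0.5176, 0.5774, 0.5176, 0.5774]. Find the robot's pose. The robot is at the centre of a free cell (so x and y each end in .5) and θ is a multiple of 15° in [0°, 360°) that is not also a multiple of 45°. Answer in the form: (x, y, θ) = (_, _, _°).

(x, y, θ) = (7.5, 4.5, 105°)

Enumerate (i+0.5, j+0.5, θ) over the 50 free cells and 16 admissible headings. For each, cast all 7 beams and compare to the given ranges.
  (7.5, 6.5, 30°): beam 1 = 0.5176 ≠ 1.0000 ✗
  (3.5, 2.5, 75°): beam 1 = 1.7321 ≠ 1.0000 ✗
  (2.5, 1.5, 150°): beam 1 = 5.7956 ≠ 1.0000 ✗
  …
  (7.5, 4.5, 105°): r_1=1.0000, r_2=1.5529, r_3=0.5774, r_4=0.5176, r_5=0.5774, r_6=0.5176, r_7=0.5774 — all match ✓
No second candidate reproduces the full scan.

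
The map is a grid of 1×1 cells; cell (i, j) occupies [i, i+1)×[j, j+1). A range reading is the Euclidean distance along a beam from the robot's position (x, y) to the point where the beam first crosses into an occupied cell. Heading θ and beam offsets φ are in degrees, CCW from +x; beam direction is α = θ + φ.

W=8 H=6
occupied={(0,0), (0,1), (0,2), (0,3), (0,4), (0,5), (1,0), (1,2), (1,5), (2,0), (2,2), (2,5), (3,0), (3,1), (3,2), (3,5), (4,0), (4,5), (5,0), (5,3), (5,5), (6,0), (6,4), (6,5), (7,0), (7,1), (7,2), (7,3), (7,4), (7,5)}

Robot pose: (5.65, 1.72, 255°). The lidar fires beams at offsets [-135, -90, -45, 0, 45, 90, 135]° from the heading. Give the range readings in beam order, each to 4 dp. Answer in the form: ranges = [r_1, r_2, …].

ranges = [3.7874, 1.7082, 1.4400, 0.7454, 0.8314, 1.3976, 1.5588]

beam 1: φ=-135°, α=120°
  cosα=-0.5000 sinα=0.8660 | (5,1) | tMaxX 1.3000 tMaxY 0.3233 | tΔX 2.0000 tΔY 1.1547
    t=0.3233 [y] (5,2)
    t=1.3000 [x] (4,2)
    t=1.4780 [y] (4,3)
    t=2.6327 [y] (4,4)
    t=3.3000 [x] (3,4)
    t=3.7874 [y] (3,5) — stop
  → r_1 = 3.7874
beam 2: φ=-90°, α=165°
  cosα=-0.9659 sinα=0.2588 | (5,1) | tMaxX 0.6729 tMaxY 1.0818 | tΔX 1.0353 tΔY 3.8637
    t=0.6729 [x] (4,1)
    t=1.0818 [y] (4,2)
    t=1.7082 [x] (3,2) — stop
  → r_2 = 1.7082
beam 3: φ=-45°, α=210°
  cosα=-0.8660 sinα=-0.5000 | (5,1) | tMaxX 0.7506 tMaxY 1.4400 | tΔX 1.1547 tΔY 2.0000
    t=0.7506 [x] (4,1)
    t=1.4400 [y] (4,0) — stop
  → r_3 = 1.4400
beam 4: φ=0°, α=255°
  cosα=-0.2588 sinα=-0.9659 | (5,1) | tMaxX 2.5114 tMaxY 0.7454 | tΔX 3.8637 tΔY 1.0353
    t=0.7454 [y] (5,0) — stop
  → r_4 = 0.7454
beam 5: φ=45°, α=300°
  cosα=0.5000 sinα=-0.8660 | (5,1) | tMaxX 0.7000 tMaxY 0.8314 | tΔX 2.0000 tΔY 1.1547
    t=0.7000 [x] (6,1)
    t=0.8314 [y] (6,0) — stop
  → r_5 = 0.8314
beam 6: φ=90°, α=345°
  cosα=0.9659 sinα=-0.2588 | (5,1) | tMaxX 0.3623 tMaxY 2.7819 | tΔX 1.0353 tΔY 3.8637
    t=0.3623 [x] (6,1)
    t=1.3976 [x] (7,1) — stop
  → r_6 = 1.3976
beam 7: φ=135°, α=30°
  cosα=0.8660 sinα=0.5000 | (5,1) | tMaxX 0.4041 tMaxY 0.5600 | tΔX 1.1547 tΔY 2.0000
    t=0.4041 [x] (6,1)
    t=0.5600 [y] (6,2)
    t=1.5588 [x] (7,2) — stop
  → r_7 = 1.5588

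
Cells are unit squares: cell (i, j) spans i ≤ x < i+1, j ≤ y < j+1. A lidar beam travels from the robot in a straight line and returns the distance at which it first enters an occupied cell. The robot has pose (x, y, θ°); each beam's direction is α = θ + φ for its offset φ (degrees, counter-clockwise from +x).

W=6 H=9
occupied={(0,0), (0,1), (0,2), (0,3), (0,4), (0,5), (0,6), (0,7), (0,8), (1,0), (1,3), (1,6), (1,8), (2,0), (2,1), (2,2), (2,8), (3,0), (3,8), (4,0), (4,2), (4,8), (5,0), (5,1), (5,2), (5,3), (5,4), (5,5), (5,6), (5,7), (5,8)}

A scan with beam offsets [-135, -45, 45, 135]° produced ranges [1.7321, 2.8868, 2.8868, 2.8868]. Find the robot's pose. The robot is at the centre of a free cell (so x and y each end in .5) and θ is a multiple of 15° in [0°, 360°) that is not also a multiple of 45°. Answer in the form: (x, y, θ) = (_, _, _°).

The pose lattice has 23·16 = 368 candidates. Test each by forward raycasting.
  (1.5, 4.5, 105°): beam 1 = 3.0000 ≠ 1.7321 ✗
  (4.5, 4.5, 330°): beam 1 = 2.5882 ≠ 1.7321 ✗
  (4.5, 3.5, 195°): beam 1 = 1.0000 ≠ 1.7321 ✗
  (4.5, 1.5, 240°): beam 1 = 0.5176 ≠ 1.7321 ✗
  (4.5, 4.5, 210°): beam 1 = 1.9319 ≠ 1.7321 ✗
  …
  (3.5, 5.5, 165°): r_1=1.7321, r_2=2.8868, r_3=2.8868, r_4=2.8868 — all match ✓
No second candidate reproduces the full scan.

(x, y, θ) = (3.5, 5.5, 165°)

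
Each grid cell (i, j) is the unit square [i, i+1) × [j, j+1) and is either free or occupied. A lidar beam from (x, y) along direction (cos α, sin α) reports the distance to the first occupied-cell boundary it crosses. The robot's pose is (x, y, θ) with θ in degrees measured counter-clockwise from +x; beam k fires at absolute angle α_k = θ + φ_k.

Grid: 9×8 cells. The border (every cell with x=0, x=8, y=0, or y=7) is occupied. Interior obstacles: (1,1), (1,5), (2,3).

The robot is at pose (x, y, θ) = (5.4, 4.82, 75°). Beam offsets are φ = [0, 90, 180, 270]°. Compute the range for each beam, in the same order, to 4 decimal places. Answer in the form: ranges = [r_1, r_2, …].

ranges = [2.2569, 3.5199, 3.9548, 2.6917]

beam 1: φ=0°, α=75°
  direction (0.2588, 0.9659); cell (5,4); t to first gridline: x 2.3182, y 0.1863 (then +3.8637 / +1.0353)
    (5,5) via y @ 0.1863
    (5,6) via y @ 1.2216
    (5,7) via y @ 2.2569  # hit
  → r_1 = 2.2569
beam 2: φ=90°, α=165°
  direction (-0.9659, 0.2588); cell (5,4); t to first gridline: x 0.4141, y 0.6955 (then +1.0353 / +3.8637)
    (4,4) via x @ 0.4141
    (4,5) via y @ 0.6955
    (3,5) via x @ 1.4494
    (2,5) via x @ 2.4847
    (1,5) via x @ 3.5199  # hit
  → r_2 = 3.5199
beam 3: φ=180°, α=255°
  direction (-0.2588, -0.9659); cell (5,4); t to first gridline: x 1.5455, y 0.8489 (then +3.8637 / +1.0353)
    (5,3) via y @ 0.8489
    (4,3) via x @ 1.5455
    (4,2) via y @ 1.8842
    (4,1) via y @ 2.9195
    (4,0) via y @ 3.9548  # hit
  → r_3 = 3.9548
beam 4: φ=270°, α=345°
  direction (0.9659, -0.2588); cell (5,4); t to first gridline: x 0.6212, y 3.1682 (then +1.0353 / +3.8637)
    (6,4) via x @ 0.6212
    (7,4) via x @ 1.6564
    (8,4) via x @ 2.6917  # hit
  → r_4 = 2.6917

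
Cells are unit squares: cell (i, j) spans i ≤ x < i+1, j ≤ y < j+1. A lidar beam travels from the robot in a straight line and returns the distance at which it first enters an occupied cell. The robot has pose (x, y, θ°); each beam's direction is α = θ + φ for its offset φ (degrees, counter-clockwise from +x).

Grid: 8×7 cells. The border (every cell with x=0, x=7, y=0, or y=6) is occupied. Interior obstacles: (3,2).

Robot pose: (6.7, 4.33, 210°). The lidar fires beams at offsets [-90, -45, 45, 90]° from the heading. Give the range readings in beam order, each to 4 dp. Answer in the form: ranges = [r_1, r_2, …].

ranges = [1.9283, 5.9011, 3.4475, 0.6000]

beam 1: φ=-90°, α=120°
  direction (-0.5000, 0.8660); cell (6,4); t to first gridline: x 1.4000, y 0.7736 (then +2.0000 / +1.1547)
    (6,5) via y @ 0.7736
    (5,5) via x @ 1.4000
    (5,6) via y @ 1.9283  # hit
  → r_1 = 1.9283
beam 2: φ=-45°, α=165°
  direction (-0.9659, 0.2588); cell (6,4); t to first gridline: x 0.7247, y 2.5887 (then +1.0353 / +3.8637)
    (5,4) via x @ 0.7247
    (4,4) via x @ 1.7600
    (4,5) via y @ 2.5887
    (3,5) via x @ 2.7952
    (2,5) via x @ 3.8305
    (1,5) via x @ 4.8658
    (0,5) via x @ 5.9011  # hit
  → r_2 = 5.9011
beam 3: φ=45°, α=255°
  direction (-0.2588, -0.9659); cell (6,4); t to first gridline: x 2.7046, y 0.3416 (then +3.8637 / +1.0353)
    (6,3) via y @ 0.3416
    (6,2) via y @ 1.3769
    (6,1) via y @ 2.4122
    (5,1) via x @ 2.7046
    (5,0) via y @ 3.4475  # hit
  → r_3 = 3.4475
beam 4: φ=90°, α=300°
  direction (0.5000, -0.8660); cell (6,4); t to first gridline: x 0.6000, y 0.3811 (then +2.0000 / +1.1547)
    (6,3) via y @ 0.3811
    (7,3) via x @ 0.6000  # hit
  → r_4 = 0.6000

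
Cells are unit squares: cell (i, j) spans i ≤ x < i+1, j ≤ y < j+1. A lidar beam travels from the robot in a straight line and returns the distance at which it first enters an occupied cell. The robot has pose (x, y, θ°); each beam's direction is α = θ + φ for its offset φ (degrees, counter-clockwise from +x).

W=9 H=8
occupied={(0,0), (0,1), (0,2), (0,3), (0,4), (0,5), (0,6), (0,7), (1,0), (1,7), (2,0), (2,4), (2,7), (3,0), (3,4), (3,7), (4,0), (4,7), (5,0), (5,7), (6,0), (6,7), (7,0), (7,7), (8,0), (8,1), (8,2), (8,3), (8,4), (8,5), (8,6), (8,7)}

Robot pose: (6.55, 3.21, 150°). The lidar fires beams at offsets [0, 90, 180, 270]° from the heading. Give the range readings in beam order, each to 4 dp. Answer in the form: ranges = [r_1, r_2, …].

beam 1: φ=0°, α=150°
  dir = (cos 150°, sin 150°) = (-0.8660, 0.5000); from cell (6,3)
  next x-line at t=0.6351, next y-line at t=1.5800; Δt_x=1.1547, Δt_y=2.0000
    x: enter (5,3) at t=0.6351
    y: enter (5,4) at t=1.5800
    x: enter (4,4) at t=1.7898
    x: enter (3,4) at t=2.9445 ← occupied
  → r_1 = 2.9445
beam 2: φ=90°, α=240°
  dir = (cos 240°, sin 240°) = (-0.5000, -0.8660); from cell (6,3)
  next x-line at t=1.1000, next y-line at t=0.2425; Δt_x=2.0000, Δt_y=1.1547
    y: enter (6,2) at t=0.2425
    x: enter (5,2) at t=1.1000
    y: enter (5,1) at t=1.3972
    y: enter (5,0) at t=2.5519 ← occupied
  → r_2 = 2.5519
beam 3: φ=180°, α=330°
  dir = (cos 330°, sin 330°) = (0.8660, -0.5000); from cell (6,3)
  next x-line at t=0.5196, next y-line at t=0.4200; Δt_x=1.1547, Δt_y=2.0000
    y: enter (6,2) at t=0.4200
    x: enter (7,2) at t=0.5196
    x: enter (8,2) at t=1.6743 ← occupied
  → r_3 = 1.6743
beam 4: φ=270°, α=60°
  dir = (cos 60°, sin 60°) = (0.5000, 0.8660); from cell (6,3)
  next x-line at t=0.9000, next y-line at t=0.9122; Δt_x=2.0000, Δt_y=1.1547
    x: enter (7,3) at t=0.9000
    y: enter (7,4) at t=0.9122
    y: enter (7,5) at t=2.0669
    x: enter (8,5) at t=2.9000 ← occupied
  → r_4 = 2.9000

ranges = [2.9445, 2.5519, 1.6743, 2.9000]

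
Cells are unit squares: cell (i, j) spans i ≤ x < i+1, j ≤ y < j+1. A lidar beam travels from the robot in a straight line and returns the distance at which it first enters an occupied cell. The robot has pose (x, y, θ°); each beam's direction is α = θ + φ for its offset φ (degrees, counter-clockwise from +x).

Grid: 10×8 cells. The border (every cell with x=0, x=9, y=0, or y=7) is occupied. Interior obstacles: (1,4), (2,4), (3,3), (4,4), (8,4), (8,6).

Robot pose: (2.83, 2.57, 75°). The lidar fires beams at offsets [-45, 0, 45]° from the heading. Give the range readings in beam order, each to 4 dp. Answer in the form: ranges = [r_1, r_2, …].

ranges = [0.8600, 0.6568, 1.6512]

beam 1: φ=-45°, α=30°
  direction (0.8660, 0.5000); cell (2,2); t to first gridline: x 0.1963, y 0.8600 (then +1.1547 / +2.0000)
    (3,2) via x @ 0.1963
    (3,3) via y @ 0.8600  # hit
  → r_1 = 0.8600
beam 2: φ=0°, α=75°
  direction (0.2588, 0.9659); cell (2,2); t to first gridline: x 0.6568, y 0.4452 (then +3.8637 / +1.0353)
    (2,3) via y @ 0.4452
    (3,3) via x @ 0.6568  # hit
  → r_2 = 0.6568
beam 3: φ=45°, α=120°
  direction (-0.5000, 0.8660); cell (2,2); t to first gridline: x 1.6600, y 0.4965 (then +2.0000 / +1.1547)
    (2,3) via y @ 0.4965
    (2,4) via y @ 1.6512  # hit
  → r_3 = 1.6512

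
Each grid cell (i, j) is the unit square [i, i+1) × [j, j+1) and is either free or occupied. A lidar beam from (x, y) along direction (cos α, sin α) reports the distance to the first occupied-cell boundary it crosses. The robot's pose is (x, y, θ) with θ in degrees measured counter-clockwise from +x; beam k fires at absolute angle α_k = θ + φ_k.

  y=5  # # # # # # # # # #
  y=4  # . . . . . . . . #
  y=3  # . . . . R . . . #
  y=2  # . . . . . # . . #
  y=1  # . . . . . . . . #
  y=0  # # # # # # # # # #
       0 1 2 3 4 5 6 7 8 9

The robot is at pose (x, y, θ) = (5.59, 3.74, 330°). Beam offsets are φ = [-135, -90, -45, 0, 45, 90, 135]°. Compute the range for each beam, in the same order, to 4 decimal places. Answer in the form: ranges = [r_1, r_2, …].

ranges = [4.7519, 3.1639, 1.5841, 1.4800, 3.5303, 1.4549, 1.3044]

beam 1: φ=-135°, α=195°
  cosα=-0.9659 sinα=-0.2588 | (5,3) | tMaxX 0.6108 tMaxY 2.8591 | tΔX 1.0353 tΔY 3.8637
    t=0.6108 [x] (4,3)
    t=1.6461 [x] (3,3)
    t=2.6814 [x] (2,3)
    t=2.8591 [y] (2,2)
    t=3.7166 [x] (1,2)
    t=4.7519 [x] (0,2) — stop
  → r_1 = 4.7519
beam 2: φ=-90°, α=240°
  cosα=-0.5000 sinα=-0.8660 | (5,3) | tMaxX 1.1800 tMaxY 0.8545 | tΔX 2.0000 tΔY 1.1547
    t=0.8545 [y] (5,2)
    t=1.1800 [x] (4,2)
    t=2.0092 [y] (4,1)
    t=3.1639 [y] (4,0) — stop
  → r_2 = 3.1639
beam 3: φ=-45°, α=285°
  cosα=0.2588 sinα=-0.9659 | (5,3) | tMaxX 1.5841 tMaxY 0.7661 | tΔX 3.8637 tΔY 1.0353
    t=0.7661 [y] (5,2)
    t=1.5841 [x] (6,2) — stop
  → r_3 = 1.5841
beam 4: φ=0°, α=330°
  cosα=0.8660 sinα=-0.5000 | (5,3) | tMaxX 0.4734 tMaxY 1.4800 | tΔX 1.1547 tΔY 2.0000
    t=0.4734 [x] (6,3)
    t=1.4800 [y] (6,2) — stop
  → r_4 = 1.4800
beam 5: φ=45°, α=15°
  cosα=0.9659 sinα=0.2588 | (5,3) | tMaxX 0.4245 tMaxY 1.0046 | tΔX 1.0353 tΔY 3.8637
    t=0.4245 [x] (6,3)
    t=1.0046 [y] (6,4)
    t=1.4597 [x] (7,4)
    t=2.4950 [x] (8,4)
    t=3.5303 [x] (9,4) — stop
  → r_5 = 3.5303
beam 6: φ=90°, α=60°
  cosα=0.5000 sinα=0.8660 | (5,3) | tMaxX 0.8200 tMaxY 0.3002 | tΔX 2.0000 tΔY 1.1547
    t=0.3002 [y] (5,4)
    t=0.8200 [x] (6,4)
    t=1.4549 [y] (6,5) — stop
  → r_6 = 1.4549
beam 7: φ=135°, α=105°
  cosα=-0.2588 sinα=0.9659 | (5,3) | tMaxX 2.2796 tMaxY 0.2692 | tΔX 3.8637 tΔY 1.0353
    t=0.2692 [y] (5,4)
    t=1.3044 [y] (5,5) — stop
  → r_7 = 1.3044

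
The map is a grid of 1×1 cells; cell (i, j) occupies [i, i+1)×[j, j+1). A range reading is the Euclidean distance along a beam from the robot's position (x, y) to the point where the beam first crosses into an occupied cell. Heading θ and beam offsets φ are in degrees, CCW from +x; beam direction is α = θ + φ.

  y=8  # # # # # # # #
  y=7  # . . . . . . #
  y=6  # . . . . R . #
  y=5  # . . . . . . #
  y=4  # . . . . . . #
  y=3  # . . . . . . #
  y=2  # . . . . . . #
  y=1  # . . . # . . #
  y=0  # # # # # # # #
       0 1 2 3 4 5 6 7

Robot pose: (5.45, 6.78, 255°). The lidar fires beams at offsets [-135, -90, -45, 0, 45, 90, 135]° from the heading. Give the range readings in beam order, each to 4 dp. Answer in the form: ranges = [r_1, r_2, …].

ranges = [1.4087, 4.6070, 5.1384, 4.9486, 3.1000, 1.6047, 1.7898]

beam 1: φ=-135°, α=120°
  d=(-0.5000,0.8660)  start (5,6)  tX=0.9000 tY=0.2540  stride 1/|dx|=2.0000 1/|dy|=1.1547
    cross y-line → (5,7), t=0.2540
    cross x-line → (4,7), t=0.9000
    cross y-line → (4,8), t=1.4087 (wall)
  → r_1 = 1.4087
beam 2: φ=-90°, α=165°
  d=(-0.9659,0.2588)  start (5,6)  tX=0.4659 tY=0.8500  stride 1/|dx|=1.0353 1/|dy|=3.8637
    cross x-line → (4,6), t=0.4659
    cross y-line → (4,7), t=0.8500
    cross x-line → (3,7), t=1.5012
    cross x-line → (2,7), t=2.5364
    cross x-line → (1,7), t=3.5717
    cross x-line → (0,7), t=4.6070 (wall)
  → r_2 = 4.6070
beam 3: φ=-45°, α=210°
  d=(-0.8660,-0.5000)  start (5,6)  tX=0.5196 tY=1.5600  stride 1/|dx|=1.1547 1/|dy|=2.0000
    cross x-line → (4,6), t=0.5196
    cross y-line → (4,5), t=1.5600
    cross x-line → (3,5), t=1.6743
    cross x-line → (2,5), t=2.8290
    cross y-line → (2,4), t=3.5600
    cross x-line → (1,4), t=3.9837
    cross x-line → (0,4), t=5.1384 (wall)
  → r_3 = 5.1384
beam 4: φ=0°, α=255°
  d=(-0.2588,-0.9659)  start (5,6)  tX=1.7387 tY=0.8075  stride 1/|dx|=3.8637 1/|dy|=1.0353
    cross y-line → (5,5), t=0.8075
    cross x-line → (4,5), t=1.7387
    cross y-line → (4,4), t=1.8428
    cross y-line → (4,3), t=2.8781
    cross y-line → (4,2), t=3.9133
    cross y-line → (4,1), t=4.9486 (wall)
  → r_4 = 4.9486
beam 5: φ=45°, α=300°
  d=(0.5000,-0.8660)  start (5,6)  tX=1.1000 tY=0.9007  stride 1/|dx|=2.0000 1/|dy|=1.1547
    cross y-line → (5,5), t=0.9007
    cross x-line → (6,5), t=1.1000
    cross y-line → (6,4), t=2.0554
    cross x-line → (7,4), t=3.1000 (wall)
  → r_5 = 3.1000
beam 6: φ=90°, α=345°
  d=(0.9659,-0.2588)  start (5,6)  tX=0.5694 tY=3.0137  stride 1/|dx|=1.0353 1/|dy|=3.8637
    cross x-line → (6,6), t=0.5694
    cross x-line → (7,6), t=1.6047 (wall)
  → r_6 = 1.6047
beam 7: φ=135°, α=30°
  d=(0.8660,0.5000)  start (5,6)  tX=0.6351 tY=0.4400  stride 1/|dx|=1.1547 1/|dy|=2.0000
    cross y-line → (5,7), t=0.4400
    cross x-line → (6,7), t=0.6351
    cross x-line → (7,7), t=1.7898 (wall)
  → r_7 = 1.7898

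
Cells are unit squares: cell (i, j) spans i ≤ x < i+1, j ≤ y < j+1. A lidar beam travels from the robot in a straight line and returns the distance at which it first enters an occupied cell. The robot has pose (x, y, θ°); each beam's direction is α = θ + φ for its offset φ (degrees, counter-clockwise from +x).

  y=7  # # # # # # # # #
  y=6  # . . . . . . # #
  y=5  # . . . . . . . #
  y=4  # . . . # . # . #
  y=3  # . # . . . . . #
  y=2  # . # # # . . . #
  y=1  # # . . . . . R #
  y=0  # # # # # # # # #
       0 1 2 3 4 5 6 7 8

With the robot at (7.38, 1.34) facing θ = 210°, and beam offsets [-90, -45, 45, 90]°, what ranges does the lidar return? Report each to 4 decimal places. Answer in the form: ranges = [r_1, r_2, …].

ranges = [6.5356, 2.5500, 0.3520, 0.3926]

beam 1: φ=-90°, α=120°
  direction (-0.5000, 0.8660); cell (7,1); t to first gridline: x 0.7600, y 0.7621 (then +2.0000 / +1.1547)
    (6,1) via x @ 0.7600
    (6,2) via y @ 0.7621
    (6,3) via y @ 1.9168
    (5,3) via x @ 2.7600
    (5,4) via y @ 3.0715
    (5,5) via y @ 4.2262
    (4,5) via x @ 4.7600
    (4,6) via y @ 5.3809
    (4,7) via y @ 6.5356  # hit
  → r_1 = 6.5356
beam 2: φ=-45°, α=165°
  direction (-0.9659, 0.2588); cell (7,1); t to first gridline: x 0.3934, y 2.5500 (then +1.0353 / +3.8637)
    (6,1) via x @ 0.3934
    (5,1) via x @ 1.4287
    (4,1) via x @ 2.4640
    (4,2) via y @ 2.5500  # hit
  → r_2 = 2.5500
beam 3: φ=45°, α=255°
  direction (-0.2588, -0.9659); cell (7,1); t to first gridline: x 1.4682, y 0.3520 (then +3.8637 / +1.0353)
    (7,0) via y @ 0.3520  # hit
  → r_3 = 0.3520
beam 4: φ=90°, α=300°
  direction (0.5000, -0.8660); cell (7,1); t to first gridline: x 1.2400, y 0.3926 (then +2.0000 / +1.1547)
    (7,0) via y @ 0.3926  # hit
  → r_4 = 0.3926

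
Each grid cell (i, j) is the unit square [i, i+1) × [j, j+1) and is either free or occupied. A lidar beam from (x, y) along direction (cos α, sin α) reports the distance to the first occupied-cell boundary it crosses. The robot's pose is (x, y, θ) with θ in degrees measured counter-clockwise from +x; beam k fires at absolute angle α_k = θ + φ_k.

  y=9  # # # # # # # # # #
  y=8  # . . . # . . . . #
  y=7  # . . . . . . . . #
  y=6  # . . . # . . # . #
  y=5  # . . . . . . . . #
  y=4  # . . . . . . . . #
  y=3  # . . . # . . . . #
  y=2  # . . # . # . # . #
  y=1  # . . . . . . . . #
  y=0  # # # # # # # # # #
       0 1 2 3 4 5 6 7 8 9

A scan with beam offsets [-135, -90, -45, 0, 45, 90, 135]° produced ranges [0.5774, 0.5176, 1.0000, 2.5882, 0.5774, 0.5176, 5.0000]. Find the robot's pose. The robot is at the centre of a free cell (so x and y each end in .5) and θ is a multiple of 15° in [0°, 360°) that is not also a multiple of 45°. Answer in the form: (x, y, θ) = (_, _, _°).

The pose lattice has 57·16 = 912 candidates. Test each by forward raycasting.
  (7.5, 1.5, 15°): beam 4 = 1.5529 ≠ 2.5882 ✗
  (2.5, 7.5, 345°): beam 1 = 1.7321 ≠ 0.5774 ✗
  (5.5, 6.5, 120°): beam 1 = 1.5529 ≠ 0.5774 ✗
  (5.5, 6.5, 60°): beam 1 = 5.6940 ≠ 0.5774 ✗
  (3.5, 4.5, 120°): beam 1 = 5.6940 ≠ 0.5774 ✗
  …
  (8.5, 6.5, 105°): r_1=0.5774, r_2=0.5176, r_3=1.0000, r_4=2.5882, r_5=0.5774, r_6=0.5176, r_7=5.0000 — all match ✓
Unique over the lattice → pose = (8.5, 6.5, 105°).

(x, y, θ) = (8.5, 6.5, 105°)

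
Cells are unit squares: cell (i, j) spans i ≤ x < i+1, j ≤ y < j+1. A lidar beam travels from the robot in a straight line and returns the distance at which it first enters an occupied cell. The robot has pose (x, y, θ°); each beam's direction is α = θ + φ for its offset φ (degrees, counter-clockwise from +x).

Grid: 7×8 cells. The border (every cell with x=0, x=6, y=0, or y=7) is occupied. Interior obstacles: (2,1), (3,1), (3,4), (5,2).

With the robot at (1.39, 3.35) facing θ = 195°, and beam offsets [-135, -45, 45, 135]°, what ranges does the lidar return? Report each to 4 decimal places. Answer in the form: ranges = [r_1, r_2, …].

ranges = [4.2147, 0.4503, 0.7800, 2.7000]

beam 1: φ=-135°, α=60°
  d=(0.5000,0.8660)  start (1,3)  tX=1.2200 tY=0.7506  stride 1/|dx|=2.0000 1/|dy|=1.1547
    cross y-line → (1,4), t=0.7506
    cross x-line → (2,4), t=1.2200
    cross y-line → (2,5), t=1.9053
    cross y-line → (2,6), t=3.0600
    cross x-line → (3,6), t=3.2200
    cross y-line → (3,7), t=4.2147 (wall)
  → r_1 = 4.2147
beam 2: φ=-45°, α=150°
  d=(-0.8660,0.5000)  start (1,3)  tX=0.4503 tY=1.3000  stride 1/|dx|=1.1547 1/|dy|=2.0000
    cross x-line → (0,3), t=0.4503 (wall)
  → r_2 = 0.4503
beam 3: φ=45°, α=240°
  d=(-0.5000,-0.8660)  start (1,3)  tX=0.7800 tY=0.4041  stride 1/|dx|=2.0000 1/|dy|=1.1547
    cross y-line → (1,2), t=0.4041
    cross x-line → (0,2), t=0.7800 (wall)
  → r_3 = 0.7800
beam 4: φ=135°, α=330°
  d=(0.8660,-0.5000)  start (1,3)  tX=0.7044 tY=0.7000  stride 1/|dx|=1.1547 1/|dy|=2.0000
    cross y-line → (1,2), t=0.7000
    cross x-line → (2,2), t=0.7044
    cross x-line → (3,2), t=1.8591
    cross y-line → (3,1), t=2.7000 (wall)
  → r_4 = 2.7000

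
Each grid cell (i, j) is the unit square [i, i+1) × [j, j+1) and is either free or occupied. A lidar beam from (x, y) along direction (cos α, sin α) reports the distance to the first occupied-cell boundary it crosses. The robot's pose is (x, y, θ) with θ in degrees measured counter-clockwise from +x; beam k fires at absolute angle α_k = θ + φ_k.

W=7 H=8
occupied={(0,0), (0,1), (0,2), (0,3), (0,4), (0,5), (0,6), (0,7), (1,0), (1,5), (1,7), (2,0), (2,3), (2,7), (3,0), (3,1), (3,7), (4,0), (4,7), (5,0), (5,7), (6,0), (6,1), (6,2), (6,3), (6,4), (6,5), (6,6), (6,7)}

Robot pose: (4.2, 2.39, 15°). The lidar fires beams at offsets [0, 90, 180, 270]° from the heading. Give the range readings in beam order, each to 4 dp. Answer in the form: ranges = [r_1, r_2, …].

ranges = [1.8635, 4.7726, 3.3129, 1.4390]

beam 1: φ=0°, α=15°
  cosα=0.9659 sinα=0.2588 | (4,2) | tMaxX 0.8282 tMaxY 2.3569 | tΔX 1.0353 tΔY 3.8637
    t=0.8282 [x] (5,2)
    t=1.8635 [x] (6,2) — stop
  → r_1 = 1.8635
beam 2: φ=90°, α=105°
  cosα=-0.2588 sinα=0.9659 | (4,2) | tMaxX 0.7727 tMaxY 0.6315 | tΔX 3.8637 tΔY 1.0353
    t=0.6315 [y] (4,3)
    t=0.7727 [x] (3,3)
    t=1.6668 [y] (3,4)
    t=2.7021 [y] (3,5)
    t=3.7373 [y] (3,6)
    t=4.6364 [x] (2,6)
    t=4.7726 [y] (2,7) — stop
  → r_2 = 4.7726
beam 3: φ=180°, α=195°
  cosα=-0.9659 sinα=-0.2588 | (4,2) | tMaxX 0.2071 tMaxY 1.5068 | tΔX 1.0353 tΔY 3.8637
    t=0.2071 [x] (3,2)
    t=1.2423 [x] (2,2)
    t=1.5068 [y] (2,1)
    t=2.2776 [x] (1,1)
    t=3.3129 [x] (0,1) — stop
  → r_3 = 3.3129
beam 4: φ=270°, α=285°
  cosα=0.2588 sinα=-0.9659 | (4,2) | tMaxX 3.0910 tMaxY 0.4038 | tΔX 3.8637 tΔY 1.0353
    t=0.4038 [y] (4,1)
    t=1.4390 [y] (4,0) — stop
  → r_4 = 1.4390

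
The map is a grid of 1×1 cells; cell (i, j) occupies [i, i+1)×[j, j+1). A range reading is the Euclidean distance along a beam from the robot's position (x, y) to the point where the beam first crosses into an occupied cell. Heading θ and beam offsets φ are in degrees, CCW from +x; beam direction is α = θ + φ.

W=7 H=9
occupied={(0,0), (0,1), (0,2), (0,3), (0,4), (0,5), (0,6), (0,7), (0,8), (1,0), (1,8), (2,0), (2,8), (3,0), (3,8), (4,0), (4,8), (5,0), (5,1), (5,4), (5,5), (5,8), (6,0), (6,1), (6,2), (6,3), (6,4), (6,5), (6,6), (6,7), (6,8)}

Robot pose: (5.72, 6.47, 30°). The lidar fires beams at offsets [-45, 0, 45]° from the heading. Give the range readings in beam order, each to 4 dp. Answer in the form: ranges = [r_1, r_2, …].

ranges = [0.2899, 0.3233, 1.0818]

beam 1: φ=-45°, α=345°
  direction (0.9659, -0.2588); cell (5,6); t to first gridline: x 0.2899, y 1.8159 (then +1.0353 / +3.8637)
    (6,6) via x @ 0.2899  # hit
  → r_1 = 0.2899
beam 2: φ=0°, α=30°
  direction (0.8660, 0.5000); cell (5,6); t to first gridline: x 0.3233, y 1.0600 (then +1.1547 / +2.0000)
    (6,6) via x @ 0.3233  # hit
  → r_2 = 0.3233
beam 3: φ=45°, α=75°
  direction (0.2588, 0.9659); cell (5,6); t to first gridline: x 1.0818, y 0.5487 (then +3.8637 / +1.0353)
    (5,7) via y @ 0.5487
    (6,7) via x @ 1.0818  # hit
  → r_3 = 1.0818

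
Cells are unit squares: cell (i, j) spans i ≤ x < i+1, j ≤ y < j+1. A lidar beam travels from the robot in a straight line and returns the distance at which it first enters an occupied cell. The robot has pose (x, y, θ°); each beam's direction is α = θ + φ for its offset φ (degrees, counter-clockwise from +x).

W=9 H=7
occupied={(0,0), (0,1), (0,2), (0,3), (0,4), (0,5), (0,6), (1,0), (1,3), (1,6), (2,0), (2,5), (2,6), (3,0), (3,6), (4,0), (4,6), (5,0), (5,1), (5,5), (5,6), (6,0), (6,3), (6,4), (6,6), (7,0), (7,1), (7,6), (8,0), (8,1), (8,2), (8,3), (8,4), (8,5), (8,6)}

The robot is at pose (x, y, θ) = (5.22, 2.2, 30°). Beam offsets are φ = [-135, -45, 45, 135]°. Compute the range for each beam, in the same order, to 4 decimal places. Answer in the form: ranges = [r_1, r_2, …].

beam 1: φ=-135°, α=255°
  d=(-0.2588,-0.9659)  start (5,2)  tX=0.8500 tY=0.2071  stride 1/|dx|=3.8637 1/|dy|=1.0353
    cross y-line → (5,1), t=0.2071 (wall)
  → r_1 = 0.2071
beam 2: φ=-45°, α=345°
  d=(0.9659,-0.2588)  start (5,2)  tX=0.8075 tY=0.7727  stride 1/|dx|=1.0353 1/|dy|=3.8637
    cross y-line → (5,1), t=0.7727 (wall)
  → r_2 = 0.7727
beam 3: φ=45°, α=75°
  d=(0.2588,0.9659)  start (5,2)  tX=3.0137 tY=0.8282  stride 1/|dx|=3.8637 1/|dy|=1.0353
    cross y-line → (5,3), t=0.8282
    cross y-line → (5,4), t=1.8635
    cross y-line → (5,5), t=2.8988 (wall)
  → r_3 = 2.8988
beam 4: φ=135°, α=165°
  d=(-0.9659,0.2588)  start (5,2)  tX=0.2278 tY=3.0910  stride 1/|dx|=1.0353 1/|dy|=3.8637
    cross x-line → (4,2), t=0.2278
    cross x-line → (3,2), t=1.2630
    cross x-line → (2,2), t=2.2983
    cross y-line → (2,3), t=3.0910
    cross x-line → (1,3), t=3.3336 (wall)
  → r_4 = 3.3336

ranges = [0.2071, 0.7727, 2.8988, 3.3336]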